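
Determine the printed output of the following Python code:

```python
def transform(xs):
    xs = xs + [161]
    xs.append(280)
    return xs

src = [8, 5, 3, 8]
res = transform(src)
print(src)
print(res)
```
[8, 5, 3, 8]
[8, 5, 3, 8, 161, 280]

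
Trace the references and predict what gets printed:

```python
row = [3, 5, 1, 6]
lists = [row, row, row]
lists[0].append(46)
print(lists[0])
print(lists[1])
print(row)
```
[3, 5, 1, 6, 46]
[3, 5, 1, 6, 46]
[3, 5, 1, 6, 46]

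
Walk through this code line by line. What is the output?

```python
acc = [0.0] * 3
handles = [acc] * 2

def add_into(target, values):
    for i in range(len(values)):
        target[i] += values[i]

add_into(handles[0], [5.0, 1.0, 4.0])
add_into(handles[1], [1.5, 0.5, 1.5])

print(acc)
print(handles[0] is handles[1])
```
[6.5, 1.5, 5.5]
True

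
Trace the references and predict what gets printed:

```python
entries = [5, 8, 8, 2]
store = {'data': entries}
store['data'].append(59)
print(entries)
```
[5, 8, 8, 2, 59]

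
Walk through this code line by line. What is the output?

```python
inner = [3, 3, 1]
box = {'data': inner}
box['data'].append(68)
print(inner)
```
[3, 3, 1, 68]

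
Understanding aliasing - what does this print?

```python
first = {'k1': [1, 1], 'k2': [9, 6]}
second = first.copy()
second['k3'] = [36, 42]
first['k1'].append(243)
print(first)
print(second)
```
{'k1': [1, 1, 243], 'k2': [9, 6]}
{'k1': [1, 1, 243], 'k2': [9, 6], 'k3': [36, 42]}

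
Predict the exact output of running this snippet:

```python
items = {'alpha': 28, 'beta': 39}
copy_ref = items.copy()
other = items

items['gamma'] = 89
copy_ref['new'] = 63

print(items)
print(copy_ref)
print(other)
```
{'alpha': 28, 'beta': 39, 'gamma': 89}
{'alpha': 28, 'beta': 39, 'new': 63}
{'alpha': 28, 'beta': 39, 'gamma': 89}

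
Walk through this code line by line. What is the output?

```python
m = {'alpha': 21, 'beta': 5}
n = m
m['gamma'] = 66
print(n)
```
{'alpha': 21, 'beta': 5, 'gamma': 66}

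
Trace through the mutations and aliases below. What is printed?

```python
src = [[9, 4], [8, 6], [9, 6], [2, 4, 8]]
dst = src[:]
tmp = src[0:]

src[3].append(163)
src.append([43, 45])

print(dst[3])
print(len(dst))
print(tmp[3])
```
[2, 4, 8, 163]
4
[2, 4, 8, 163]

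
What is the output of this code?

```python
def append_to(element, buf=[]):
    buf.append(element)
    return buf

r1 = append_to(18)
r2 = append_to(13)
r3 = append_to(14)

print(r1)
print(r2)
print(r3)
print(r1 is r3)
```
[18, 13, 14]
[18, 13, 14]
[18, 13, 14]
True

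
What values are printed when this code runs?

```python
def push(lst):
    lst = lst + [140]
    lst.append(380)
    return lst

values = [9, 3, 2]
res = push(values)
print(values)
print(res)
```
[9, 3, 2]
[9, 3, 2, 140, 380]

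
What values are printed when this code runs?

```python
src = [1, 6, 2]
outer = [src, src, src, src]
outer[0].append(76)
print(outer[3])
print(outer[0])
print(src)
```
[1, 6, 2, 76]
[1, 6, 2, 76]
[1, 6, 2, 76]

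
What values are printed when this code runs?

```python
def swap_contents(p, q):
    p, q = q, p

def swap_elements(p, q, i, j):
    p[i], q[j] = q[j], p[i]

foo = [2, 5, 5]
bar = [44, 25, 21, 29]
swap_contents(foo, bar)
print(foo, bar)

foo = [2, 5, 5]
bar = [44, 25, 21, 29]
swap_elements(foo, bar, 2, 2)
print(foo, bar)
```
[2, 5, 5] [44, 25, 21, 29]
[2, 5, 21] [44, 25, 5, 29]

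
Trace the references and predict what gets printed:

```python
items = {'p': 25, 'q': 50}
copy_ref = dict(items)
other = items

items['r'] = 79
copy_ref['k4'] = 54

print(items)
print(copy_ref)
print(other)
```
{'p': 25, 'q': 50, 'r': 79}
{'p': 25, 'q': 50, 'k4': 54}
{'p': 25, 'q': 50, 'r': 79}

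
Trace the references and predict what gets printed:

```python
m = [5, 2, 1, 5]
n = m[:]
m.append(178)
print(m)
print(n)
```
[5, 2, 1, 5, 178]
[5, 2, 1, 5]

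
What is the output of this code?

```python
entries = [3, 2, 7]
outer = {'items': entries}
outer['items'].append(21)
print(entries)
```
[3, 2, 7, 21]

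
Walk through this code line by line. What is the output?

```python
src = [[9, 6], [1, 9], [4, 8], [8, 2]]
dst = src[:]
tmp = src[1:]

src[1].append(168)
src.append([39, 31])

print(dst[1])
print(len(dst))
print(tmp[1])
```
[1, 9, 168]
4
[4, 8]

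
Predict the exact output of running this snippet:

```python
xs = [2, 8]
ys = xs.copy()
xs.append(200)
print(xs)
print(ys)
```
[2, 8, 200]
[2, 8]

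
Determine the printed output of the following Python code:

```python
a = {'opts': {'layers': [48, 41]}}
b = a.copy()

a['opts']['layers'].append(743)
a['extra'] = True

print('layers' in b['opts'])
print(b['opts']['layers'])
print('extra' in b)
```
True
[48, 41, 743]
False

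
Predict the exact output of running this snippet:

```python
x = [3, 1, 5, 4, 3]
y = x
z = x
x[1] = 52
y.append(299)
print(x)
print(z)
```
[3, 52, 5, 4, 3, 299]
[3, 52, 5, 4, 3, 299]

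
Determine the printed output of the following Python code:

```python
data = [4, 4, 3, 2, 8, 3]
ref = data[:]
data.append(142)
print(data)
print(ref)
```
[4, 4, 3, 2, 8, 3, 142]
[4, 4, 3, 2, 8, 3]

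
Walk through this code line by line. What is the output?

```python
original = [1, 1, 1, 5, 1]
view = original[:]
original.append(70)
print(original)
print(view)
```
[1, 1, 1, 5, 1, 70]
[1, 1, 1, 5, 1]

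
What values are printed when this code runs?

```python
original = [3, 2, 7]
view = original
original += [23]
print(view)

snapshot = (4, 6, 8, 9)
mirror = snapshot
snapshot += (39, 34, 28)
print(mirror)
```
[3, 2, 7, 23]
(4, 6, 8, 9)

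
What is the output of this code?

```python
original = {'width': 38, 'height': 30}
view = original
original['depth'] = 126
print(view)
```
{'width': 38, 'height': 30, 'depth': 126}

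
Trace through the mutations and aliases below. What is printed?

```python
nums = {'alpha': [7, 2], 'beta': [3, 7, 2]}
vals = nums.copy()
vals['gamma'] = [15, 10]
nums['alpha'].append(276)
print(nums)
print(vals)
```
{'alpha': [7, 2, 276], 'beta': [3, 7, 2]}
{'alpha': [7, 2, 276], 'beta': [3, 7, 2], 'gamma': [15, 10]}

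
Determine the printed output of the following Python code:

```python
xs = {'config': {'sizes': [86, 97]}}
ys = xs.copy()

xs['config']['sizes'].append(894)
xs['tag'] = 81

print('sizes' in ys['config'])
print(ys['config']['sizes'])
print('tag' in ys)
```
True
[86, 97, 894]
False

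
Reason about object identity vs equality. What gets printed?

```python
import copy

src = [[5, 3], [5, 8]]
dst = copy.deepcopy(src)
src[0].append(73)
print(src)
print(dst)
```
[[5, 3, 73], [5, 8]]
[[5, 3], [5, 8]]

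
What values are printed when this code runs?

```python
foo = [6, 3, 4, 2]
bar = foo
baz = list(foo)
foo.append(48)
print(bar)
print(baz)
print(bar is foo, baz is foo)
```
[6, 3, 4, 2, 48]
[6, 3, 4, 2]
True False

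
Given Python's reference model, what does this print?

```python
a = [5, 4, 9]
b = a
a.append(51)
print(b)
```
[5, 4, 9, 51]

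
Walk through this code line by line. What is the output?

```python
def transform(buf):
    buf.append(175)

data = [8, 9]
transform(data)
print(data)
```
[8, 9, 175]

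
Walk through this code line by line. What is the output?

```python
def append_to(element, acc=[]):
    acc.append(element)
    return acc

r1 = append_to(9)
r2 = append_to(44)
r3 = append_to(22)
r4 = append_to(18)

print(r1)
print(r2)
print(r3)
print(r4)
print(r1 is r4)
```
[9, 44, 22, 18]
[9, 44, 22, 18]
[9, 44, 22, 18]
[9, 44, 22, 18]
True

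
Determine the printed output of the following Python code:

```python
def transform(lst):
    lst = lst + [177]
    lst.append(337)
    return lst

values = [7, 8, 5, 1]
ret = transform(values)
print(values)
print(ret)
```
[7, 8, 5, 1]
[7, 8, 5, 1, 177, 337]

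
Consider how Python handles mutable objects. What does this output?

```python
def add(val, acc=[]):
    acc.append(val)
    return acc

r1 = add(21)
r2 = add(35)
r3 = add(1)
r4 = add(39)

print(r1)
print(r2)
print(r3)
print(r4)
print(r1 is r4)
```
[21, 35, 1, 39]
[21, 35, 1, 39]
[21, 35, 1, 39]
[21, 35, 1, 39]
True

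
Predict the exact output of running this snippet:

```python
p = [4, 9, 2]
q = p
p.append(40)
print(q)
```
[4, 9, 2, 40]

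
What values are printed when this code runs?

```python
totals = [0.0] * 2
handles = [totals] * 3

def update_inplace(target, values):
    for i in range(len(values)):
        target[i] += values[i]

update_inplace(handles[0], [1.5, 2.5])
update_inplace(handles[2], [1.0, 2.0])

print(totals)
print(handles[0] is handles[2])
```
[2.5, 4.5]
True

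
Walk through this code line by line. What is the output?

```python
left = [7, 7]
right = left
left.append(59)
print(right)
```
[7, 7, 59]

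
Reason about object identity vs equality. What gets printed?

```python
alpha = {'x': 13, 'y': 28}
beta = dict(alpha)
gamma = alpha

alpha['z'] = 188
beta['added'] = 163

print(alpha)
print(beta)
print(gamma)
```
{'x': 13, 'y': 28, 'z': 188}
{'x': 13, 'y': 28, 'added': 163}
{'x': 13, 'y': 28, 'z': 188}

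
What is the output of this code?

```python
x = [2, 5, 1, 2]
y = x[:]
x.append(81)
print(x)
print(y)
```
[2, 5, 1, 2, 81]
[2, 5, 1, 2]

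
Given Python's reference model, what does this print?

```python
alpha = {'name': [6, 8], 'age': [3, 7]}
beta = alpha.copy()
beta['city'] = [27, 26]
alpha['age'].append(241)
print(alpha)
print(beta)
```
{'name': [6, 8], 'age': [3, 7, 241]}
{'name': [6, 8], 'age': [3, 7, 241], 'city': [27, 26]}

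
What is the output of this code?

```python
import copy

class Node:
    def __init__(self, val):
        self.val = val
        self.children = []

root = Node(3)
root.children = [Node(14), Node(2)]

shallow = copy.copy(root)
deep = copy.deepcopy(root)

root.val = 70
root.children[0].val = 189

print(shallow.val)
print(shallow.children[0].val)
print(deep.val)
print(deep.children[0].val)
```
3
189
3
14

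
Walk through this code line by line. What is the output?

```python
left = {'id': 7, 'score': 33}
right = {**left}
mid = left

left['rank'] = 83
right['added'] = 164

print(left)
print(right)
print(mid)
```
{'id': 7, 'score': 33, 'rank': 83}
{'id': 7, 'score': 33, 'added': 164}
{'id': 7, 'score': 33, 'rank': 83}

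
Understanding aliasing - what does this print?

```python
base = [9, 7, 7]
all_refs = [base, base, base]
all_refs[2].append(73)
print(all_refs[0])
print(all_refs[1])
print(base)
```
[9, 7, 7, 73]
[9, 7, 7, 73]
[9, 7, 7, 73]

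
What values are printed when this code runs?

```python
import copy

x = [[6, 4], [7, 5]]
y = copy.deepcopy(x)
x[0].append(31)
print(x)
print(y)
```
[[6, 4, 31], [7, 5]]
[[6, 4], [7, 5]]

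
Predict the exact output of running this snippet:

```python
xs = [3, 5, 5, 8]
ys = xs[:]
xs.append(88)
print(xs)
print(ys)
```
[3, 5, 5, 8, 88]
[3, 5, 5, 8]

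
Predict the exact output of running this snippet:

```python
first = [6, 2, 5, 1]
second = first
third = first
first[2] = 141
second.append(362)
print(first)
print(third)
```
[6, 2, 141, 1, 362]
[6, 2, 141, 1, 362]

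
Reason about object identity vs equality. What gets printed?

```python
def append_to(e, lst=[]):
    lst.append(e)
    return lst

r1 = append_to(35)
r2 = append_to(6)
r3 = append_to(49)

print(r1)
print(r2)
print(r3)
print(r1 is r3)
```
[35, 6, 49]
[35, 6, 49]
[35, 6, 49]
True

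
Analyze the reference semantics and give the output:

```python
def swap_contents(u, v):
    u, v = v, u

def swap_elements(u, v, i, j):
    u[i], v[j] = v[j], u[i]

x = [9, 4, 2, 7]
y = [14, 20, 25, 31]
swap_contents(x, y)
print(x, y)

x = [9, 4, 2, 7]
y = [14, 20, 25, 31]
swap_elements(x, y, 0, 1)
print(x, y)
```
[9, 4, 2, 7] [14, 20, 25, 31]
[20, 4, 2, 7] [14, 9, 25, 31]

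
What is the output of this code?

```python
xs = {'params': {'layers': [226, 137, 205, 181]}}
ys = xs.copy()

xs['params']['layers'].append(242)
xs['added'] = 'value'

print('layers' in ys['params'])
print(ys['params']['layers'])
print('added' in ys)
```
True
[226, 137, 205, 181, 242]
False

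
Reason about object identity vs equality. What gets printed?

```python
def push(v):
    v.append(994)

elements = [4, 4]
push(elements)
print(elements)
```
[4, 4, 994]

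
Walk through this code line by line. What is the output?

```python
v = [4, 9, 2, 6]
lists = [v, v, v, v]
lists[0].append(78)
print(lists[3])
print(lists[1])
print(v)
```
[4, 9, 2, 6, 78]
[4, 9, 2, 6, 78]
[4, 9, 2, 6, 78]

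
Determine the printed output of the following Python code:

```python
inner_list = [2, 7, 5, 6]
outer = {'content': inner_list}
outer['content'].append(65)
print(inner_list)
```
[2, 7, 5, 6, 65]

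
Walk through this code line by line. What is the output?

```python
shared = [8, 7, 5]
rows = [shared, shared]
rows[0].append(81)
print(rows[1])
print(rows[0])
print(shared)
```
[8, 7, 5, 81]
[8, 7, 5, 81]
[8, 7, 5, 81]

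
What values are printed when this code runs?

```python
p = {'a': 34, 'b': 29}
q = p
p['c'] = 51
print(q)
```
{'a': 34, 'b': 29, 'c': 51}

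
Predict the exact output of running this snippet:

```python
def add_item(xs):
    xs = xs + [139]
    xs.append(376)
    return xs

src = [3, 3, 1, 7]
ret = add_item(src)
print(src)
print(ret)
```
[3, 3, 1, 7]
[3, 3, 1, 7, 139, 376]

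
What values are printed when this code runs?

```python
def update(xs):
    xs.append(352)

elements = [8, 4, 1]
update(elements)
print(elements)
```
[8, 4, 1, 352]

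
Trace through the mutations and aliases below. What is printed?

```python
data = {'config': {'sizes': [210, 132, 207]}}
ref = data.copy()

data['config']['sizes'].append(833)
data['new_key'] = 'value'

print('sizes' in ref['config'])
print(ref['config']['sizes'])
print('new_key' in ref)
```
True
[210, 132, 207, 833]
False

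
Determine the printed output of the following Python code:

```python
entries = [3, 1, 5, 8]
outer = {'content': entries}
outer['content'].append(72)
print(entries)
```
[3, 1, 5, 8, 72]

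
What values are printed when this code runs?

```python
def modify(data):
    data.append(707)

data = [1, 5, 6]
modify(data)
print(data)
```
[1, 5, 6, 707]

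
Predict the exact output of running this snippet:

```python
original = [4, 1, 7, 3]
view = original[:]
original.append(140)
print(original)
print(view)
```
[4, 1, 7, 3, 140]
[4, 1, 7, 3]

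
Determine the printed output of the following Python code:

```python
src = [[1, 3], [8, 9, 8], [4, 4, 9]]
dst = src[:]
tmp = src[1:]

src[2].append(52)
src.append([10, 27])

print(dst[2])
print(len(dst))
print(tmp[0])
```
[4, 4, 9, 52]
3
[8, 9, 8]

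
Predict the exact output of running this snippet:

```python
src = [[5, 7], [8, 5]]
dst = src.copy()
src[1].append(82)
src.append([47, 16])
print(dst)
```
[[5, 7], [8, 5, 82]]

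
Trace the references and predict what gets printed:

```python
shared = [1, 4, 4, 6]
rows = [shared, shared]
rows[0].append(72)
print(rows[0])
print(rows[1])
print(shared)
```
[1, 4, 4, 6, 72]
[1, 4, 4, 6, 72]
[1, 4, 4, 6, 72]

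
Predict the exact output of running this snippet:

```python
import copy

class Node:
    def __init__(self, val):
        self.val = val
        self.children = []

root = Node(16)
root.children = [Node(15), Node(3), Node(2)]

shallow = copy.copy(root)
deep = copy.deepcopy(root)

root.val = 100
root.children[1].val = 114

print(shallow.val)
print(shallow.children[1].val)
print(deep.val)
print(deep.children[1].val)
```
16
114
16
3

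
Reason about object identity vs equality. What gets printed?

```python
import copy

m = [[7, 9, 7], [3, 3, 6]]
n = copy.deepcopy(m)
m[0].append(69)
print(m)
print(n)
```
[[7, 9, 7, 69], [3, 3, 6]]
[[7, 9, 7], [3, 3, 6]]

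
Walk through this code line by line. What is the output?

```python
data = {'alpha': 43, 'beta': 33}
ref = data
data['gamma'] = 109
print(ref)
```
{'alpha': 43, 'beta': 33, 'gamma': 109}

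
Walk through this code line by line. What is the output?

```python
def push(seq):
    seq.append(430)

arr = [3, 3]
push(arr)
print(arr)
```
[3, 3, 430]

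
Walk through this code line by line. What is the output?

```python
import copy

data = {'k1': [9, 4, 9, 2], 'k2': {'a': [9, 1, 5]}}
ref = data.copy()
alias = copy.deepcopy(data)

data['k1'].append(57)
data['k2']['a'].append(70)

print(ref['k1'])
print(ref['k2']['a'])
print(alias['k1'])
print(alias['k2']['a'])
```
[9, 4, 9, 2, 57]
[9, 1, 5, 70]
[9, 4, 9, 2]
[9, 1, 5]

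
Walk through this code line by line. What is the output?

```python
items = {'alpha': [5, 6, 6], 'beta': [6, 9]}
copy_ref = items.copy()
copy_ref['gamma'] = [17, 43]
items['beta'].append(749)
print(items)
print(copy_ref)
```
{'alpha': [5, 6, 6], 'beta': [6, 9, 749]}
{'alpha': [5, 6, 6], 'beta': [6, 9, 749], 'gamma': [17, 43]}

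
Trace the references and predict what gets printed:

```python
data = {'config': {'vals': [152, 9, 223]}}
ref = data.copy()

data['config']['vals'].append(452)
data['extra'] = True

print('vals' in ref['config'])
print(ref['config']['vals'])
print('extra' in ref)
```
True
[152, 9, 223, 452]
False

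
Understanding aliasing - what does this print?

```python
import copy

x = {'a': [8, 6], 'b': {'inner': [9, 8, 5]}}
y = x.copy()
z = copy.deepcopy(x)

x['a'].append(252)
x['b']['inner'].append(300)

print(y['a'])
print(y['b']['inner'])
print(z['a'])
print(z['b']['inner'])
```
[8, 6, 252]
[9, 8, 5, 300]
[8, 6]
[9, 8, 5]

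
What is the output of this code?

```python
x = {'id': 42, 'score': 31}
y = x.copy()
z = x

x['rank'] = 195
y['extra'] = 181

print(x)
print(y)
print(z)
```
{'id': 42, 'score': 31, 'rank': 195}
{'id': 42, 'score': 31, 'extra': 181}
{'id': 42, 'score': 31, 'rank': 195}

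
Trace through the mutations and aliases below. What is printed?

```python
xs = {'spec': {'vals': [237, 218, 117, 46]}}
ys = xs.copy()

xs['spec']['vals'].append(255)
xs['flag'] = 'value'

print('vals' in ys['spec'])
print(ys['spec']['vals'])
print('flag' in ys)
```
True
[237, 218, 117, 46, 255]
False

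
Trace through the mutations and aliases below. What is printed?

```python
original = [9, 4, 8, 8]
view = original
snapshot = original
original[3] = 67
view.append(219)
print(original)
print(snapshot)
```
[9, 4, 8, 67, 219]
[9, 4, 8, 67, 219]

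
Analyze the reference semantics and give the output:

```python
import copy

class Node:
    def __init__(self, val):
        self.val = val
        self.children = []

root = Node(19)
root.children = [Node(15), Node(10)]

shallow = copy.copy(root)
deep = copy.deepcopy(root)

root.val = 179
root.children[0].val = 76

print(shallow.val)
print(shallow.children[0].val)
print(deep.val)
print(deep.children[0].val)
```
19
76
19
15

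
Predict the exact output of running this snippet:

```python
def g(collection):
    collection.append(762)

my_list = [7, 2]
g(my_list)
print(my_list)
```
[7, 2, 762]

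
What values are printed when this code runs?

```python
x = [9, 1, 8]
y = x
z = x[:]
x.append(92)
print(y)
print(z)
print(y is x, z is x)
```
[9, 1, 8, 92]
[9, 1, 8]
True False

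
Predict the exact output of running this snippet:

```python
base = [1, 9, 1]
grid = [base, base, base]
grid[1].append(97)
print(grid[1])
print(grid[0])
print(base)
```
[1, 9, 1, 97]
[1, 9, 1, 97]
[1, 9, 1, 97]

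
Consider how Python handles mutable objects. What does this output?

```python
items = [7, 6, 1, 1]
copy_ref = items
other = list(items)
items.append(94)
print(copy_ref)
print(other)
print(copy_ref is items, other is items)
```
[7, 6, 1, 1, 94]
[7, 6, 1, 1]
True False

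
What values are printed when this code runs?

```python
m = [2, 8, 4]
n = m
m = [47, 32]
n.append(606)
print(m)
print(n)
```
[47, 32]
[2, 8, 4, 606]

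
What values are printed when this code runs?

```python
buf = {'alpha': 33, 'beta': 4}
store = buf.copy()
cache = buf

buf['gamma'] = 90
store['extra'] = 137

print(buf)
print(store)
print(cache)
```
{'alpha': 33, 'beta': 4, 'gamma': 90}
{'alpha': 33, 'beta': 4, 'extra': 137}
{'alpha': 33, 'beta': 4, 'gamma': 90}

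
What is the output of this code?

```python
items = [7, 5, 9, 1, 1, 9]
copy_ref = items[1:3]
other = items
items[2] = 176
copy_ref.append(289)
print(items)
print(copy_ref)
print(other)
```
[7, 5, 176, 1, 1, 9]
[5, 9, 289]
[7, 5, 176, 1, 1, 9]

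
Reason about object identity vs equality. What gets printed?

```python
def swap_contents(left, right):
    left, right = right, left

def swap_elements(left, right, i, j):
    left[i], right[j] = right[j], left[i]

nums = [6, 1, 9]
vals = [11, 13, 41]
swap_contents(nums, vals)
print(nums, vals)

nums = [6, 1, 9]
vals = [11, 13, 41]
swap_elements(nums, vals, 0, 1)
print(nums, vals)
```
[6, 1, 9] [11, 13, 41]
[13, 1, 9] [11, 6, 41]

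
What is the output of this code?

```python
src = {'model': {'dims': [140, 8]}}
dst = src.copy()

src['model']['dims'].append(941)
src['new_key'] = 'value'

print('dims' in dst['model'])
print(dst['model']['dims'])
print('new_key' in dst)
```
True
[140, 8, 941]
False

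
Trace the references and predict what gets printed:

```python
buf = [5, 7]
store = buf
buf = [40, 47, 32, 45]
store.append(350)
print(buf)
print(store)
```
[40, 47, 32, 45]
[5, 7, 350]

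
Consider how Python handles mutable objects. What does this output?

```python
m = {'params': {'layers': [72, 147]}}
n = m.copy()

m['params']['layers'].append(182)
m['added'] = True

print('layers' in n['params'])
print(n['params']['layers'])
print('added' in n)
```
True
[72, 147, 182]
False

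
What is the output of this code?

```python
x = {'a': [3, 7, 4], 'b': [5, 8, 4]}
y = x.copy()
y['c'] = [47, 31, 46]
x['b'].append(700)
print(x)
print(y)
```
{'a': [3, 7, 4], 'b': [5, 8, 4, 700]}
{'a': [3, 7, 4], 'b': [5, 8, 4, 700], 'c': [47, 31, 46]}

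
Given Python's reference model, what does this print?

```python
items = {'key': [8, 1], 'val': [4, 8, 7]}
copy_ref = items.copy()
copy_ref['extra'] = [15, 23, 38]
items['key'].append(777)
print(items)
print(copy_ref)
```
{'key': [8, 1, 777], 'val': [4, 8, 7]}
{'key': [8, 1, 777], 'val': [4, 8, 7], 'extra': [15, 23, 38]}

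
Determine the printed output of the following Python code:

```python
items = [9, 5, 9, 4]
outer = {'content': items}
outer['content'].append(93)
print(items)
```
[9, 5, 9, 4, 93]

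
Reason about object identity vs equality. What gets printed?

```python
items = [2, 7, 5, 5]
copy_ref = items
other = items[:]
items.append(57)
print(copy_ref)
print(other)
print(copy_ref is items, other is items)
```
[2, 7, 5, 5, 57]
[2, 7, 5, 5]
True False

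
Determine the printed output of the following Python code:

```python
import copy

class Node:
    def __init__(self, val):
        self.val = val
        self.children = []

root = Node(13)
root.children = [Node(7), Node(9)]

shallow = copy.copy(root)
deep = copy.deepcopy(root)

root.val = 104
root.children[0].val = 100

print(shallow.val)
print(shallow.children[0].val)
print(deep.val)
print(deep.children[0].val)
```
13
100
13
7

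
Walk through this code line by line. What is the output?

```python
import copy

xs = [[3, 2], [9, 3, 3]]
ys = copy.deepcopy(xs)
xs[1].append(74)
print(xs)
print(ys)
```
[[3, 2], [9, 3, 3, 74]]
[[3, 2], [9, 3, 3]]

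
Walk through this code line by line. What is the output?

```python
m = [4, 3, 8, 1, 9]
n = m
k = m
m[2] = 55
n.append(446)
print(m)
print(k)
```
[4, 3, 55, 1, 9, 446]
[4, 3, 55, 1, 9, 446]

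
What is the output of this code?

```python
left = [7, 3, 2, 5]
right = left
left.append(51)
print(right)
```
[7, 3, 2, 5, 51]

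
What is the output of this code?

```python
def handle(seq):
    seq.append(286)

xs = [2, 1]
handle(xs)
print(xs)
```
[2, 1, 286]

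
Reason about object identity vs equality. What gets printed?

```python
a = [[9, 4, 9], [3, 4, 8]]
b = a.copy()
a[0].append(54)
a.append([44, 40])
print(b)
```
[[9, 4, 9, 54], [3, 4, 8]]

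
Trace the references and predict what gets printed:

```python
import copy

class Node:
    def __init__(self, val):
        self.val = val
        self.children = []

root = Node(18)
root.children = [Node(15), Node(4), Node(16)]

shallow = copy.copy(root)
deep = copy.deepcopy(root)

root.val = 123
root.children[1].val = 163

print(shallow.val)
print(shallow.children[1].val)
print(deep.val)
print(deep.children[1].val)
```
18
163
18
4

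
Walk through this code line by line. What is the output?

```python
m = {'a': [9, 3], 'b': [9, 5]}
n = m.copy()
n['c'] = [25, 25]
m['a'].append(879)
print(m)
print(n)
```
{'a': [9, 3, 879], 'b': [9, 5]}
{'a': [9, 3, 879], 'b': [9, 5], 'c': [25, 25]}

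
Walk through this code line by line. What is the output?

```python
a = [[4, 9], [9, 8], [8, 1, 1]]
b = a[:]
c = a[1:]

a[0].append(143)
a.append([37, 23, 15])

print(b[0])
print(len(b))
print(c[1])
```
[4, 9, 143]
3
[8, 1, 1]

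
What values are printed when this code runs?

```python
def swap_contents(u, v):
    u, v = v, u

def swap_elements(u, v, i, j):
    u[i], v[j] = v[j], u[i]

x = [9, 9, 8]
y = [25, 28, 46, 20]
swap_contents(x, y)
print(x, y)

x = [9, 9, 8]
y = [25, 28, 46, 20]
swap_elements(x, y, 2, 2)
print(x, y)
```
[9, 9, 8] [25, 28, 46, 20]
[9, 9, 46] [25, 28, 8, 20]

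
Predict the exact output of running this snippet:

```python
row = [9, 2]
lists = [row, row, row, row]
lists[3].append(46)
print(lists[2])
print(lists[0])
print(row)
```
[9, 2, 46]
[9, 2, 46]
[9, 2, 46]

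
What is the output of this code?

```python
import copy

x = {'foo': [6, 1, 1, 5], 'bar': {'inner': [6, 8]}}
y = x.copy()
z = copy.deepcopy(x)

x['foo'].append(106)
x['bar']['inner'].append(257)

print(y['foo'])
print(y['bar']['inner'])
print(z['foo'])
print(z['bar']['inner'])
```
[6, 1, 1, 5, 106]
[6, 8, 257]
[6, 1, 1, 5]
[6, 8]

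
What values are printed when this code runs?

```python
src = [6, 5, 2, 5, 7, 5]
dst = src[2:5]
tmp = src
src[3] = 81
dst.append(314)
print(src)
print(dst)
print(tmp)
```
[6, 5, 2, 81, 7, 5]
[2, 5, 7, 314]
[6, 5, 2, 81, 7, 5]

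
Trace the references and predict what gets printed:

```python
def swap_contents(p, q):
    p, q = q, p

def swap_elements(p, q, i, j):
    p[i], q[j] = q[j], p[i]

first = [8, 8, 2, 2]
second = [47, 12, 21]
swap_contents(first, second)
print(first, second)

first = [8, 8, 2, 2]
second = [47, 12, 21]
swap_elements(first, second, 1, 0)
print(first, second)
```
[8, 8, 2, 2] [47, 12, 21]
[8, 47, 2, 2] [8, 12, 21]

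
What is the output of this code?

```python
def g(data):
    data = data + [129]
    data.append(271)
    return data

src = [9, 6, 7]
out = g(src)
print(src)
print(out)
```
[9, 6, 7]
[9, 6, 7, 129, 271]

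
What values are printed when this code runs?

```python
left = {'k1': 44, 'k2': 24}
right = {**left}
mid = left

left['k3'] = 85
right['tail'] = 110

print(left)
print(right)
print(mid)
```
{'k1': 44, 'k2': 24, 'k3': 85}
{'k1': 44, 'k2': 24, 'tail': 110}
{'k1': 44, 'k2': 24, 'k3': 85}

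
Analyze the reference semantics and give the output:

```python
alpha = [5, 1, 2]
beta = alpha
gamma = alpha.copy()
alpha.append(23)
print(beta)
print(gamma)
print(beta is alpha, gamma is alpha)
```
[5, 1, 2, 23]
[5, 1, 2]
True False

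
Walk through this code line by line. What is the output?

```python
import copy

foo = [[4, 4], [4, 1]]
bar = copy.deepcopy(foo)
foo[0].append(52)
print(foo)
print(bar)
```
[[4, 4, 52], [4, 1]]
[[4, 4], [4, 1]]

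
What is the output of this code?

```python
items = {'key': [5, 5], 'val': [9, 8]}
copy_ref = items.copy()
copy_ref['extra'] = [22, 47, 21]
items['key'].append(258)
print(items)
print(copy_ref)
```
{'key': [5, 5, 258], 'val': [9, 8]}
{'key': [5, 5, 258], 'val': [9, 8], 'extra': [22, 47, 21]}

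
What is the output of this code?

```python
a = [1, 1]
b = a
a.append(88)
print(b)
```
[1, 1, 88]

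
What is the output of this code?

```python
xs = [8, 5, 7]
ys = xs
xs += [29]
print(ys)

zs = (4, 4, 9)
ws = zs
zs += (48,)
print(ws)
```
[8, 5, 7, 29]
(4, 4, 9)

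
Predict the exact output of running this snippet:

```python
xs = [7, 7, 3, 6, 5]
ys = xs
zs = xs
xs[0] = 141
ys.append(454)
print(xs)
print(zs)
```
[141, 7, 3, 6, 5, 454]
[141, 7, 3, 6, 5, 454]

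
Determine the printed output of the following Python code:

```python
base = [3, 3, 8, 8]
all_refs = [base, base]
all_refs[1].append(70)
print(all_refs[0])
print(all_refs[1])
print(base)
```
[3, 3, 8, 8, 70]
[3, 3, 8, 8, 70]
[3, 3, 8, 8, 70]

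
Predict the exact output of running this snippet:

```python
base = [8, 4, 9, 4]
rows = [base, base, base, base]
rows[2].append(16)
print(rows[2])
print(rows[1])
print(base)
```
[8, 4, 9, 4, 16]
[8, 4, 9, 4, 16]
[8, 4, 9, 4, 16]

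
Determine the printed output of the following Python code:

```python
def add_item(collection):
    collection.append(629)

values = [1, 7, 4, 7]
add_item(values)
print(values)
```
[1, 7, 4, 7, 629]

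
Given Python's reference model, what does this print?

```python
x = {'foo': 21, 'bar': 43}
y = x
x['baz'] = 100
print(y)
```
{'foo': 21, 'bar': 43, 'baz': 100}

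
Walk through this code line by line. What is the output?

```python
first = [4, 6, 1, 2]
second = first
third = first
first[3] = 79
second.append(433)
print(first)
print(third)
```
[4, 6, 1, 79, 433]
[4, 6, 1, 79, 433]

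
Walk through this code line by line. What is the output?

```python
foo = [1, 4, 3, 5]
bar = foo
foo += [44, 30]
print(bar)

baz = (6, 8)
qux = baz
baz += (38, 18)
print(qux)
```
[1, 4, 3, 5, 44, 30]
(6, 8)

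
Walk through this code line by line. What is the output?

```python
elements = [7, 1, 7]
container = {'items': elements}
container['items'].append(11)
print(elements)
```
[7, 1, 7, 11]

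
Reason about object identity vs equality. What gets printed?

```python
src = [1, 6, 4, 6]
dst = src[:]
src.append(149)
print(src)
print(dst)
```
[1, 6, 4, 6, 149]
[1, 6, 4, 6]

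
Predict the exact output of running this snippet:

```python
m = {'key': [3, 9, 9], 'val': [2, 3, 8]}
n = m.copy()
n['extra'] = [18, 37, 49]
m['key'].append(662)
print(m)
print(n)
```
{'key': [3, 9, 9, 662], 'val': [2, 3, 8]}
{'key': [3, 9, 9, 662], 'val': [2, 3, 8], 'extra': [18, 37, 49]}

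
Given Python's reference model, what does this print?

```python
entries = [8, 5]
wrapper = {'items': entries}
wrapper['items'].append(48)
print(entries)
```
[8, 5, 48]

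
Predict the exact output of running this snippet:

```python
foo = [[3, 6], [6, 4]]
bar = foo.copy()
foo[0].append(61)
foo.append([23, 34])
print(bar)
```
[[3, 6, 61], [6, 4]]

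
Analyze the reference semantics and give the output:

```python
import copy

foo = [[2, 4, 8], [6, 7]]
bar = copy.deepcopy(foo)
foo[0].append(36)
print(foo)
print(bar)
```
[[2, 4, 8, 36], [6, 7]]
[[2, 4, 8], [6, 7]]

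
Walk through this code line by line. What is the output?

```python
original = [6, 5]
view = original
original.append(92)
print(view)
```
[6, 5, 92]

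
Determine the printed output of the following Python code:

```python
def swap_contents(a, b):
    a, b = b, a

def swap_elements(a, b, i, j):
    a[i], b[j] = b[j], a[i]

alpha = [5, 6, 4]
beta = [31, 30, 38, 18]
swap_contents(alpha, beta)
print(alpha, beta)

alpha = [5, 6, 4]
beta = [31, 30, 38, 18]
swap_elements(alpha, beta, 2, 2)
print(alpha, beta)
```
[5, 6, 4] [31, 30, 38, 18]
[5, 6, 38] [31, 30, 4, 18]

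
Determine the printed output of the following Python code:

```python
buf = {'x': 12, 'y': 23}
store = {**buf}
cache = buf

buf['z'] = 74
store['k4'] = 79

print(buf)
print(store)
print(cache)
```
{'x': 12, 'y': 23, 'z': 74}
{'x': 12, 'y': 23, 'k4': 79}
{'x': 12, 'y': 23, 'z': 74}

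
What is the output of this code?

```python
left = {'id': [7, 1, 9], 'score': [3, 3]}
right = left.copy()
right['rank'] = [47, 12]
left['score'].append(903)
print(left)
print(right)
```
{'id': [7, 1, 9], 'score': [3, 3, 903]}
{'id': [7, 1, 9], 'score': [3, 3, 903], 'rank': [47, 12]}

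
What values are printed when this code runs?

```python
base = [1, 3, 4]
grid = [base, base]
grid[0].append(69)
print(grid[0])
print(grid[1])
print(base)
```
[1, 3, 4, 69]
[1, 3, 4, 69]
[1, 3, 4, 69]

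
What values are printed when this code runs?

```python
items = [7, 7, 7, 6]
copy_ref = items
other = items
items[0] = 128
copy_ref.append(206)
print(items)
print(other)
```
[128, 7, 7, 6, 206]
[128, 7, 7, 6, 206]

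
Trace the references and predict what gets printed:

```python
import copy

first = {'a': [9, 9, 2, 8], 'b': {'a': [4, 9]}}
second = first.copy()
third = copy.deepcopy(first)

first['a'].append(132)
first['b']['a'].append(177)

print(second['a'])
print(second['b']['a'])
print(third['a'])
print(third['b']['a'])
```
[9, 9, 2, 8, 132]
[4, 9, 177]
[9, 9, 2, 8]
[4, 9]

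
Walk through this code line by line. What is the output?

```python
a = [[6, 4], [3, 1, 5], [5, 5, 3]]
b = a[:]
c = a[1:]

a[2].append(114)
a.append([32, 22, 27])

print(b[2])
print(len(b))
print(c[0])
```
[5, 5, 3, 114]
3
[3, 1, 5]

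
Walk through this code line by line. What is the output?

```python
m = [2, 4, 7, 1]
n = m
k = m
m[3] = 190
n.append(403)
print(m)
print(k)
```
[2, 4, 7, 190, 403]
[2, 4, 7, 190, 403]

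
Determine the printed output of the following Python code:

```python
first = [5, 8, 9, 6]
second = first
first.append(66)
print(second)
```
[5, 8, 9, 6, 66]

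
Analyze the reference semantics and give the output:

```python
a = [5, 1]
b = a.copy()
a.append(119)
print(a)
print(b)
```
[5, 1, 119]
[5, 1]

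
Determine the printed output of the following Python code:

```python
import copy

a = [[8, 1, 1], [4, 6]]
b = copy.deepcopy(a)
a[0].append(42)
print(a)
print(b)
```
[[8, 1, 1, 42], [4, 6]]
[[8, 1, 1], [4, 6]]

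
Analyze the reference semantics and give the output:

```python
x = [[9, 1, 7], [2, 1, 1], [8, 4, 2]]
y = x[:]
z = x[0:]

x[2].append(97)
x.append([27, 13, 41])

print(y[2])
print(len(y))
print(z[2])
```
[8, 4, 2, 97]
3
[8, 4, 2, 97]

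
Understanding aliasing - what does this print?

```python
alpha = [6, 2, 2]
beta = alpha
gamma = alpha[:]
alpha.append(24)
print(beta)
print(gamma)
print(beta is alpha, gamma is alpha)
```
[6, 2, 2, 24]
[6, 2, 2]
True False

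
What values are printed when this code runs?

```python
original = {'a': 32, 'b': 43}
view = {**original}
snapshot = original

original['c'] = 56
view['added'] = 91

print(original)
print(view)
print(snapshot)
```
{'a': 32, 'b': 43, 'c': 56}
{'a': 32, 'b': 43, 'added': 91}
{'a': 32, 'b': 43, 'c': 56}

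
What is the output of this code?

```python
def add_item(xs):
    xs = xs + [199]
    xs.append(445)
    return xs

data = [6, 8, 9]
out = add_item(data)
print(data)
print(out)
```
[6, 8, 9]
[6, 8, 9, 199, 445]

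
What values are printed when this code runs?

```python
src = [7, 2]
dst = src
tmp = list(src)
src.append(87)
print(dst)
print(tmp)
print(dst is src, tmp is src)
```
[7, 2, 87]
[7, 2]
True False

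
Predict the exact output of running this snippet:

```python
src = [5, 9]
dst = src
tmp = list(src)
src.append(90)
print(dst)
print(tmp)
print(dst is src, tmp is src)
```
[5, 9, 90]
[5, 9]
True False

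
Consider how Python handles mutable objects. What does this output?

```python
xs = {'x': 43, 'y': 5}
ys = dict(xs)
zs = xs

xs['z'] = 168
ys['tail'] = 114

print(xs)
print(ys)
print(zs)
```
{'x': 43, 'y': 5, 'z': 168}
{'x': 43, 'y': 5, 'tail': 114}
{'x': 43, 'y': 5, 'z': 168}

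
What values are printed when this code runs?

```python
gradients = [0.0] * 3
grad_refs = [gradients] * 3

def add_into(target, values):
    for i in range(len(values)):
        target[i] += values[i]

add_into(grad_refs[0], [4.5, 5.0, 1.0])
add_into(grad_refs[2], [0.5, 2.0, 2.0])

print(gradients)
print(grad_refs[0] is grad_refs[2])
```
[5.0, 7.0, 3.0]
True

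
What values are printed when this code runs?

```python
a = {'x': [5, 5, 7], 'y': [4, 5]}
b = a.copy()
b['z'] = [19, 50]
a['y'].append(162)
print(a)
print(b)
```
{'x': [5, 5, 7], 'y': [4, 5, 162]}
{'x': [5, 5, 7], 'y': [4, 5, 162], 'z': [19, 50]}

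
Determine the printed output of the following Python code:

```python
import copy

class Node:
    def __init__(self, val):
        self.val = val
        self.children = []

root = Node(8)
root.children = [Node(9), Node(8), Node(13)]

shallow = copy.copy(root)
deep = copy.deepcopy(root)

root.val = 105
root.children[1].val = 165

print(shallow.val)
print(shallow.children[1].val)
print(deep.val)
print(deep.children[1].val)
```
8
165
8
8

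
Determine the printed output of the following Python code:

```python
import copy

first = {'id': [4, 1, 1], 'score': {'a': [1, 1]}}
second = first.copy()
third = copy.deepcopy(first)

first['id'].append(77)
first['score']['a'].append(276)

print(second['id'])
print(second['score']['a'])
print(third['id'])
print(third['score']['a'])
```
[4, 1, 1, 77]
[1, 1, 276]
[4, 1, 1]
[1, 1]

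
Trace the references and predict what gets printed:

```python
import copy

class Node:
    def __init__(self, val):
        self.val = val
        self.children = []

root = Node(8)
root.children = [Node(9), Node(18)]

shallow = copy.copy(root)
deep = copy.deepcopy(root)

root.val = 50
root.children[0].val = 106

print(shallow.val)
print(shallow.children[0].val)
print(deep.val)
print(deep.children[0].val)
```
8
106
8
9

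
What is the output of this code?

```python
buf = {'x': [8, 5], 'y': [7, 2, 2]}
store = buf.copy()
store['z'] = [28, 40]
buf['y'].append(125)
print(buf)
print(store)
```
{'x': [8, 5], 'y': [7, 2, 2, 125]}
{'x': [8, 5], 'y': [7, 2, 2, 125], 'z': [28, 40]}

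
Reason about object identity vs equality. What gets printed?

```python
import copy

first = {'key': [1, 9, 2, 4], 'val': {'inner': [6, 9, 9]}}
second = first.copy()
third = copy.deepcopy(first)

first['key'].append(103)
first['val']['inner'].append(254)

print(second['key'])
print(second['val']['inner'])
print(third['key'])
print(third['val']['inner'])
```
[1, 9, 2, 4, 103]
[6, 9, 9, 254]
[1, 9, 2, 4]
[6, 9, 9]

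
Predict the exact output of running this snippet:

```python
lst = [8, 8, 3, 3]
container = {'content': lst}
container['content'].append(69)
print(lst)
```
[8, 8, 3, 3, 69]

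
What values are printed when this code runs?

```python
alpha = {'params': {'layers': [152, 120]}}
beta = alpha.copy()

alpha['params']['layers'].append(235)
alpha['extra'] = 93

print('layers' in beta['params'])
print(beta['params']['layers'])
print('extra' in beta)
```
True
[152, 120, 235]
False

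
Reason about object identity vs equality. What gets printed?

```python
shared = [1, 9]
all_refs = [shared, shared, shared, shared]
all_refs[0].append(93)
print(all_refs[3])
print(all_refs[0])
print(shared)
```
[1, 9, 93]
[1, 9, 93]
[1, 9, 93]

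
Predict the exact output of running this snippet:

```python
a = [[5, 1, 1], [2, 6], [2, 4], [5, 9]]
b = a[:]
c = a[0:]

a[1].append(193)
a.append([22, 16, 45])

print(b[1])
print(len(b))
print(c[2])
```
[2, 6, 193]
4
[2, 4]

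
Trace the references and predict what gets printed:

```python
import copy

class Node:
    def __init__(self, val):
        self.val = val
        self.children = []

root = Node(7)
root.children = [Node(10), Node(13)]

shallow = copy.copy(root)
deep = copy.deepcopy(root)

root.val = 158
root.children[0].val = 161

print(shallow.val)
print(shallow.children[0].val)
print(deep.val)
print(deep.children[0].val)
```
7
161
7
10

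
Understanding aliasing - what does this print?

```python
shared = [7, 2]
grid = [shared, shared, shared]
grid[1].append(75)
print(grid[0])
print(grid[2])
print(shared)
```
[7, 2, 75]
[7, 2, 75]
[7, 2, 75]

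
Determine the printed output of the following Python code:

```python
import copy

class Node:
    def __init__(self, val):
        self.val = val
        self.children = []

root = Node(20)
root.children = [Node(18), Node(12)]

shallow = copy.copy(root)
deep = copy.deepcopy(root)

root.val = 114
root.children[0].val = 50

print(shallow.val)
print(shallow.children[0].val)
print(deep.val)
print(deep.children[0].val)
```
20
50
20
18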